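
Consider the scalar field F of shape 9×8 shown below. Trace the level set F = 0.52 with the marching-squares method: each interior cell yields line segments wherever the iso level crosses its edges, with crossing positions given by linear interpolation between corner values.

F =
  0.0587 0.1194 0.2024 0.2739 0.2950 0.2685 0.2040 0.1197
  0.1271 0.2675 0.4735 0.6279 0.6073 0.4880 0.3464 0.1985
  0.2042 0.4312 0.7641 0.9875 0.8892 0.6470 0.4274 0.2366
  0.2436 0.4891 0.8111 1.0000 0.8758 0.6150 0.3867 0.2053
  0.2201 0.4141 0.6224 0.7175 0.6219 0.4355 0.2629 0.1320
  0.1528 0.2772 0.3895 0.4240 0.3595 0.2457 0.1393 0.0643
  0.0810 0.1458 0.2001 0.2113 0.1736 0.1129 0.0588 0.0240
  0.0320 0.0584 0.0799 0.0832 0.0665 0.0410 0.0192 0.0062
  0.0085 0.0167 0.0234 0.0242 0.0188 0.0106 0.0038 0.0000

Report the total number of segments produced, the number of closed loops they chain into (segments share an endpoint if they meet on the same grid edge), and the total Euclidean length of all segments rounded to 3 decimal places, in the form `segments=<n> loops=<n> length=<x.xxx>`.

segments=16 loops=1 length=13.156

cell (0,2): code 0100 → (0.695,3.000)–(1.000,2.301)
cell (0,3): code 1100 → (0.720,4.000)–(0.695,3.000)
cell (0,4): code 1000 → (1.000,4.732)–(0.720,4.000)
cell (1,1): code 0100 → (1.160,2.000)–(2.000,1.267)
cell (1,2): code 1110 → (1.000,2.301)–(1.160,2.000)
cell (1,4): code 1101 → (1.201,5.000)–(1.000,4.732)
cell (1,5): code 1000 → (2.000,5.578)–(1.201,5.000)
cell (2,1): code 0110 → (2.000,1.267)–(3.000,1.096)
cell (2,5): code 1001 → (3.000,5.416)–(2.000,5.578)
cell (3,1): code 0110 → (3.000,1.096)–(4.000,1.508)
cell (3,4): code 1011 → (4.000,4.547)–(3.529,5.000)
cell (3,5): code 0001 → (3.529,5.000)–(3.000,5.416)
cell (4,1): code 0010 → (4.000,1.508)–(4.440,2.000)
cell (4,2): code 0011 → (4.440,2.000)–(4.673,3.000)
cell (4,3): code 0011 → (4.673,3.000)–(4.388,4.000)
cell (4,4): code 0001 → (4.388,4.000)–(4.000,4.547)
total: 16 segments, chained into 1 closed loop(s), length Σ = 13.156271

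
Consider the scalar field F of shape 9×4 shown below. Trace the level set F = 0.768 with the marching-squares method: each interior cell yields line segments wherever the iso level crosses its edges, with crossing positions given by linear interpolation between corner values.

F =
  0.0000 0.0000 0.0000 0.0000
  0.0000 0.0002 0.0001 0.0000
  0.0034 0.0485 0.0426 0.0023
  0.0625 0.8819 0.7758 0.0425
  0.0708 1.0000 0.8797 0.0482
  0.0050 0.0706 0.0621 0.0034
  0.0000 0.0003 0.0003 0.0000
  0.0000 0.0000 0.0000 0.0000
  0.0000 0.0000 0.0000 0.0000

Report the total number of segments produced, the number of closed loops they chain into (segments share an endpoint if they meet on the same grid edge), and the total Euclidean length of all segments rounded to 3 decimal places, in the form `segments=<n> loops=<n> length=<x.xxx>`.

segments=8 loops=1 length=4.783

cell (2,0): code 0100 → (2.863,1.000)–(3.000,0.861)
cell (2,1): code 1100 → (2.989,2.000)–(2.863,1.000)
cell (2,2): code 1000 → (3.000,2.011)–(2.989,2.000)
cell (3,0): code 0110 → (3.000,0.861)–(4.000,0.750)
cell (3,2): code 1001 → (4.000,2.134)–(3.000,2.011)
cell (4,0): code 0010 → (4.000,0.750)–(4.250,1.000)
cell (4,1): code 0011 → (4.250,1.000)–(4.137,2.000)
cell (4,2): code 0001 → (4.137,2.000)–(4.000,2.134)
total: 8 segments, chained into 1 closed loop(s), length Σ = 4.782643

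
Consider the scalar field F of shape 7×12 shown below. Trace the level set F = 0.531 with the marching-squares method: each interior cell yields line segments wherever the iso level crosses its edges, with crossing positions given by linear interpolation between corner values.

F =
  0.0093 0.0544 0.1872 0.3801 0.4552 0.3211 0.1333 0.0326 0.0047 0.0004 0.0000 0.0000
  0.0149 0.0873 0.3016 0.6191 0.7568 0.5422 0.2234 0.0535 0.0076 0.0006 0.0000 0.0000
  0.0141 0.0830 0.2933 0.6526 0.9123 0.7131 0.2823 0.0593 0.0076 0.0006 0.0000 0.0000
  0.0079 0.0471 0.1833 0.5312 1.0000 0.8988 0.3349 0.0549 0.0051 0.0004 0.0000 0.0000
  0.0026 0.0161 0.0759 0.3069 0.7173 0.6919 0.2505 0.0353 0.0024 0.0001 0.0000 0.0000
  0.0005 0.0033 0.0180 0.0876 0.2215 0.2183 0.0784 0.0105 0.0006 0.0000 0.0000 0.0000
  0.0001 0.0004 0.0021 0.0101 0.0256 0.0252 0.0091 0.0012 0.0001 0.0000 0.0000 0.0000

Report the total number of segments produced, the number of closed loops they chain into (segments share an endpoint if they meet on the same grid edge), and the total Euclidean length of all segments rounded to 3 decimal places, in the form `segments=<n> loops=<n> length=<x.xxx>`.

cell (0,2): code 0100 → (0.631,3.000)–(1.000,2.723)
cell (0,3): code 1100 → (0.251,4.000)–(0.631,3.000)
cell (0,4): code 1100 → (0.949,5.000)–(0.251,4.000)
cell (0,5): code 1000 → (1.000,5.035)–(0.949,5.000)
cell (1,2): code 0110 → (1.000,2.723)–(2.000,2.662)
cell (1,5): code 1001 → (2.000,5.423)–(1.000,5.035)
cell (2,2): code 0110 → (2.000,2.662)–(3.000,2.999)
cell (2,5): code 1001 → (3.000,5.652)–(2.000,5.423)
cell (3,2): code 0010 → (3.000,2.999)–(3.001,3.000)
cell (3,3): code 0111 → (3.001,3.000)–(4.000,3.546)
cell (3,5): code 1001 → (4.000,5.365)–(3.000,5.652)
cell (4,3): code 0010 → (4.000,3.546)–(4.376,4.000)
cell (4,4): code 0011 → (4.376,4.000)–(4.340,5.000)
cell (4,5): code 0001 → (4.340,5.000)–(4.000,5.365)
total: 14 segments, chained into 1 closed loop(s), length Σ = 11.236664

segments=14 loops=1 length=11.237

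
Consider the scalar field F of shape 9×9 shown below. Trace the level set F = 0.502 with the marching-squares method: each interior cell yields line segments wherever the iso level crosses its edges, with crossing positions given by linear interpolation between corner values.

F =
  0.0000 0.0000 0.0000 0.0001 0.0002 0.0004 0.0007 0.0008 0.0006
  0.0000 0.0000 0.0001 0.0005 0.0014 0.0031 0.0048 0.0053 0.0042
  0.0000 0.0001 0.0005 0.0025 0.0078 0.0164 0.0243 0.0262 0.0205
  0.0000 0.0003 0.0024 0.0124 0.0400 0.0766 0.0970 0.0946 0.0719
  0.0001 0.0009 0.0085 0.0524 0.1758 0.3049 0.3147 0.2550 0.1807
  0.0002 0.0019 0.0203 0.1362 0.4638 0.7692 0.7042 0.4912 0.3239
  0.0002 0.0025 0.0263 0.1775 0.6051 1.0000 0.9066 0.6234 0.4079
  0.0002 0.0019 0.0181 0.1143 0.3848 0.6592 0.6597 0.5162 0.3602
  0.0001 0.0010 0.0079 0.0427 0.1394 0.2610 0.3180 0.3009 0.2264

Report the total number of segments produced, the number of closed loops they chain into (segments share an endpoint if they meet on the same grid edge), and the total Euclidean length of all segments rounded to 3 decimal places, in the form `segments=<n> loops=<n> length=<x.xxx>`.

segments=14 loops=1 length=10.571

cell (4,4): code 0100 → (4.425,5.000)–(5.000,4.125)
cell (4,5): code 1100 → (4.481,6.000)–(4.425,5.000)
cell (4,6): code 1000 → (5.000,6.949)–(4.481,6.000)
cell (5,3): code 0100 → (5.270,4.000)–(6.000,3.759)
cell (5,4): code 1110 → (5.000,4.125)–(5.270,4.000)
cell (5,6): code 1101 → (5.082,7.000)–(5.000,6.949)
cell (5,7): code 1000 → (6.000,7.563)–(5.082,7.000)
cell (6,3): code 0010 → (6.000,3.759)–(6.468,4.000)
cell (6,4): code 0111 → (6.468,4.000)–(7.000,4.427)
cell (6,7): code 1001 → (7.000,7.091)–(6.000,7.563)
cell (7,4): code 0010 → (7.000,4.427)–(7.395,5.000)
cell (7,5): code 0011 → (7.395,5.000)–(7.462,6.000)
cell (7,6): code 0011 → (7.462,6.000)–(7.066,7.000)
cell (7,7): code 0001 → (7.066,7.000)–(7.000,7.091)
total: 14 segments, chained into 1 closed loop(s), length Σ = 10.570984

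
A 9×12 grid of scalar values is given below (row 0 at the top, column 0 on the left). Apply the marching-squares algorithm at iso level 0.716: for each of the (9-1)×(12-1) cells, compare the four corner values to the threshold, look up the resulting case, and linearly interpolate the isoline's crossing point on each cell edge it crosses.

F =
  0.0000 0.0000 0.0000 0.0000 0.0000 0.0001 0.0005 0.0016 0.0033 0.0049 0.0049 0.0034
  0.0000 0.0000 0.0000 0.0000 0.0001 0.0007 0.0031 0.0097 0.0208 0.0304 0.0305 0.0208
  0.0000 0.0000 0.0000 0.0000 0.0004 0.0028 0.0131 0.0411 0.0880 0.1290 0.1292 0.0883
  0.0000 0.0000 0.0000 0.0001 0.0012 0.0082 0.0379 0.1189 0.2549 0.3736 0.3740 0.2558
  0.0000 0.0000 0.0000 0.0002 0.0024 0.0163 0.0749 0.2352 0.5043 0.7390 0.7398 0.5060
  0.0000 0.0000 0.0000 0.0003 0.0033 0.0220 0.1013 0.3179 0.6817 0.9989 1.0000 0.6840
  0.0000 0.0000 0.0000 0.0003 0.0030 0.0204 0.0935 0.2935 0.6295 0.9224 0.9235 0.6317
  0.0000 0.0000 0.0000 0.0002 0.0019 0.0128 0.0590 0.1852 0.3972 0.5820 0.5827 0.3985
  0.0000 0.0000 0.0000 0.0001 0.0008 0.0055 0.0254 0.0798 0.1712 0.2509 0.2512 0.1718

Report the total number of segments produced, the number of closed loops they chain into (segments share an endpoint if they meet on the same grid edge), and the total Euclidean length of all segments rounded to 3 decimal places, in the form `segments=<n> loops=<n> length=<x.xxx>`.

cell (3,8): code 0100 → (3.937,9.000)–(4.000,8.902)
cell (3,9): code 1100 → (3.935,10.000)–(3.937,9.000)
cell (3,10): code 1000 → (4.000,10.102)–(3.935,10.000)
cell (4,8): code 0110 → (4.000,8.902)–(5.000,8.108)
cell (4,10): code 1001 → (5.000,10.899)–(4.000,10.102)
cell (5,8): code 0110 → (5.000,8.108)–(6.000,8.295)
cell (5,10): code 1001 → (6.000,10.711)–(5.000,10.899)
cell (6,8): code 0010 → (6.000,8.295)–(6.606,9.000)
cell (6,9): code 0011 → (6.606,9.000)–(6.609,10.000)
cell (6,10): code 0001 → (6.609,10.000)–(6.000,10.711)
total: 10 segments, chained into 1 closed loop(s), length Σ = 8.693415

segments=10 loops=1 length=8.693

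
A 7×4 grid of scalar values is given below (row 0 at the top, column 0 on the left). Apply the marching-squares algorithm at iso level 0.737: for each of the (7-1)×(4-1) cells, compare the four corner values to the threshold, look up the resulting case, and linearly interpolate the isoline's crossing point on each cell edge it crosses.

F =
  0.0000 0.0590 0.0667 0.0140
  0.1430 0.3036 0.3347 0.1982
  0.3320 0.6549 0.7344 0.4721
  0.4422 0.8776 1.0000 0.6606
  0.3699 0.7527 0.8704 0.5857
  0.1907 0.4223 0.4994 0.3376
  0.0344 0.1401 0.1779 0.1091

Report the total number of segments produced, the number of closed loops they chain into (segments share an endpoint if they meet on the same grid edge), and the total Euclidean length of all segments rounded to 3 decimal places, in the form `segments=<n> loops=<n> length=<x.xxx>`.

cell (2,0): code 0100 → (2.369,1.000)–(3.000,0.677)
cell (2,1): code 1100 → (2.010,2.000)–(2.369,1.000)
cell (2,2): code 1000 → (3.000,2.775)–(2.010,2.000)
cell (3,0): code 0110 → (3.000,0.677)–(4.000,0.959)
cell (3,2): code 1001 → (4.000,2.469)–(3.000,2.775)
cell (4,0): code 0010 → (4.000,0.959)–(4.048,1.000)
cell (4,1): code 0011 → (4.048,1.000)–(4.360,2.000)
cell (4,2): code 0001 → (4.360,2.000)–(4.000,2.469)
total: 8 segments, chained into 1 closed loop(s), length Σ = 6.814749

segments=8 loops=1 length=6.815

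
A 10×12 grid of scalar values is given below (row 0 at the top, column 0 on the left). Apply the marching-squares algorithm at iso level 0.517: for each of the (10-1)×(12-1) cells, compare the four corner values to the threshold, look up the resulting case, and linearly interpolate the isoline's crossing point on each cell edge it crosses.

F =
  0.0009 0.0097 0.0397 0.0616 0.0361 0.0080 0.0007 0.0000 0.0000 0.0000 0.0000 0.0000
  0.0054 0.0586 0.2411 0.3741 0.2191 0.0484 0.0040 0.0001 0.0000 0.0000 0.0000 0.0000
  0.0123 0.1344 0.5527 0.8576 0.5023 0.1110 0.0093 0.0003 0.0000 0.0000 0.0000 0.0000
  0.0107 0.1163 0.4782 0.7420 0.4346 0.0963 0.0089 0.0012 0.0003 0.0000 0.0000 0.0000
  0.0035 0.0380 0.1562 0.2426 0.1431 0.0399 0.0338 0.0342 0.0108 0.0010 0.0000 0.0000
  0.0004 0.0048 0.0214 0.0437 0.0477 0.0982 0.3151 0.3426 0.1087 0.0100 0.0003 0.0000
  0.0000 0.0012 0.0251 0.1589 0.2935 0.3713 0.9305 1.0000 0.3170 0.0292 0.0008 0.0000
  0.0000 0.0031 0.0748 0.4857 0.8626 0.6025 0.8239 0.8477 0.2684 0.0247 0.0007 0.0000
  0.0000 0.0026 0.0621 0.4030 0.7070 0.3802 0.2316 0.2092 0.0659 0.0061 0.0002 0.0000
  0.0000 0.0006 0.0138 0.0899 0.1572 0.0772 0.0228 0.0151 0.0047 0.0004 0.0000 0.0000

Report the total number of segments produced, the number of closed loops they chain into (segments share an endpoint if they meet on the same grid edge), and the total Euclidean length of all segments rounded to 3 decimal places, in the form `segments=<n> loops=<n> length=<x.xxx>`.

segments=22 loops=2 length=19.167

cell (1,1): code 0100 → (1.885,2.000)–(2.000,1.915)
cell (1,2): code 1100 → (1.296,3.000)–(1.885,2.000)
cell (1,3): code 1000 → (2.000,3.959)–(1.296,3.000)
cell (2,1): code 0010 → (2.000,1.915)–(2.479,2.000)
cell (2,2): code 0111 → (2.479,2.000)–(3.000,2.147)
cell (2,3): code 1001 → (3.000,3.732)–(2.000,3.959)
cell (3,2): code 0010 → (3.000,2.147)–(3.451,3.000)
cell (3,3): code 0001 → (3.451,3.000)–(3.000,3.732)
cell (5,5): code 0100 → (5.328,6.000)–(6.000,5.261)
cell (5,6): code 1100 → (5.265,7.000)–(5.328,6.000)
cell (5,7): code 1000 → (6.000,7.707)–(5.265,7.000)
cell (6,3): code 0100 → (6.393,4.000)–(7.000,3.083)
cell (6,4): code 1100 → (6.630,5.000)–(6.393,4.000)
cell (6,5): code 1110 → (6.000,5.261)–(6.630,5.000)
cell (6,7): code 1001 → (7.000,7.571)–(6.000,7.707)
cell (7,3): code 0110 → (7.000,3.083)–(8.000,3.375)
cell (7,4): code 1011 → (8.000,4.581)–(7.385,5.000)
cell (7,5): code 0011 → (7.385,5.000)–(7.518,6.000)
cell (7,6): code 0011 → (7.518,6.000)–(7.518,7.000)
cell (7,7): code 0001 → (7.518,7.000)–(7.000,7.571)
cell (8,3): code 0010 → (8.000,3.375)–(8.346,4.000)
cell (8,4): code 0001 → (8.346,4.000)–(8.000,4.581)
total: 22 segments, chained into 2 closed loop(s), length Σ = 19.166750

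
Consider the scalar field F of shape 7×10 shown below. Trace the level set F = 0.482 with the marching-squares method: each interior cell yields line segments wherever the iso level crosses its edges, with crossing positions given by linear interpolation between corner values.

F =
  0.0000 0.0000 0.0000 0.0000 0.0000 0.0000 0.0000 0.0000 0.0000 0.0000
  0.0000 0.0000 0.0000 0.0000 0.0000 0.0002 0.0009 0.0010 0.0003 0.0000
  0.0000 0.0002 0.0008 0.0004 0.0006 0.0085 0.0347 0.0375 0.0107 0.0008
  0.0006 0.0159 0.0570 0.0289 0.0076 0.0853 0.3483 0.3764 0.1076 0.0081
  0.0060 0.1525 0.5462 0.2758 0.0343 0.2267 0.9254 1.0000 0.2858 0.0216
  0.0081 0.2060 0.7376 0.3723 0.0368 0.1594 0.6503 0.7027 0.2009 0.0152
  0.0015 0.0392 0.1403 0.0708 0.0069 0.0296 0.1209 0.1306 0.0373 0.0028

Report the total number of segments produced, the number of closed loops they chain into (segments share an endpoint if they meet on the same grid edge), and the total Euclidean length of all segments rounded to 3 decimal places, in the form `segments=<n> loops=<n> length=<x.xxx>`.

cell (3,1): code 0100 → (3.869,2.000)–(4.000,1.837)
cell (3,2): code 1000 → (4.000,2.237)–(3.869,2.000)
cell (3,5): code 0100 → (3.232,6.000)–(4.000,5.365)
cell (3,6): code 1100 → (3.169,7.000)–(3.232,6.000)
cell (3,7): code 1000 → (4.000,7.725)–(3.169,7.000)
cell (4,1): code 0110 → (4.000,1.837)–(5.000,1.519)
cell (4,2): code 1001 → (5.000,2.700)–(4.000,2.237)
cell (4,5): code 0110 → (4.000,5.365)–(5.000,5.657)
cell (4,7): code 1001 → (5.000,7.440)–(4.000,7.725)
cell (5,1): code 0010 → (5.000,1.519)–(5.428,2.000)
cell (5,2): code 0001 → (5.428,2.000)–(5.000,2.700)
cell (5,5): code 0010 → (5.000,5.657)–(5.318,6.000)
cell (5,6): code 0011 → (5.318,6.000)–(5.386,7.000)
cell (5,7): code 0001 → (5.386,7.000)–(5.000,7.440)
total: 14 segments, chained into 2 closed loop(s), length Σ = 11.333113

segments=14 loops=2 length=11.333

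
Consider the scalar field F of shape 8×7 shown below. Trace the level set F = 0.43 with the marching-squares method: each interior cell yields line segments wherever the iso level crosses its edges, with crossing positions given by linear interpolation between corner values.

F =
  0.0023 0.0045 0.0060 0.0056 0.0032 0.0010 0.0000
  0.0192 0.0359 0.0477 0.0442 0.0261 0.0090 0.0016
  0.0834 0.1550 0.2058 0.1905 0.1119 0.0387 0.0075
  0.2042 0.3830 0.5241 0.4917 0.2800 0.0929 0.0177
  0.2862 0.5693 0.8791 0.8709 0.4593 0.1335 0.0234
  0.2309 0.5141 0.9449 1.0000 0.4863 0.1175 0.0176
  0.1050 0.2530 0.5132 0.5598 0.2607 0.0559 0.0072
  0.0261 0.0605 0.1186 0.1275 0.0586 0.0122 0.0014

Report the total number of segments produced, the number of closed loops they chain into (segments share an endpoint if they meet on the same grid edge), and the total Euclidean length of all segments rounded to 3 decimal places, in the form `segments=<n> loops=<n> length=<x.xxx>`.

cell (2,1): code 0100 → (2.704,2.000)–(3.000,1.333)
cell (2,2): code 1100 → (2.795,3.000)–(2.704,2.000)
cell (2,3): code 1000 → (3.000,3.291)–(2.795,3.000)
cell (3,0): code 0100 → (3.252,1.000)–(4.000,0.508)
cell (3,1): code 1110 → (3.000,1.333)–(3.252,1.000)
cell (3,3): code 1101 → (3.837,4.000)–(3.000,3.291)
cell (3,4): code 1000 → (4.000,4.090)–(3.837,4.000)
cell (4,0): code 0110 → (4.000,0.508)–(5.000,0.703)
cell (4,4): code 1001 → (5.000,4.153)–(4.000,4.090)
cell (5,0): code 0010 → (5.000,0.703)–(5.322,1.000)
cell (5,1): code 0111 → (5.322,1.000)–(6.000,1.680)
cell (5,3): code 1011 → (6.000,3.434)–(5.250,4.000)
cell (5,4): code 0001 → (5.250,4.000)–(5.000,4.153)
cell (6,1): code 0010 → (6.000,1.680)–(6.211,2.000)
cell (6,2): code 0011 → (6.211,2.000)–(6.300,3.000)
cell (6,3): code 0001 → (6.300,3.000)–(6.000,3.434)
total: 16 segments, chained into 1 closed loop(s), length Σ = 11.252153

segments=16 loops=1 length=11.252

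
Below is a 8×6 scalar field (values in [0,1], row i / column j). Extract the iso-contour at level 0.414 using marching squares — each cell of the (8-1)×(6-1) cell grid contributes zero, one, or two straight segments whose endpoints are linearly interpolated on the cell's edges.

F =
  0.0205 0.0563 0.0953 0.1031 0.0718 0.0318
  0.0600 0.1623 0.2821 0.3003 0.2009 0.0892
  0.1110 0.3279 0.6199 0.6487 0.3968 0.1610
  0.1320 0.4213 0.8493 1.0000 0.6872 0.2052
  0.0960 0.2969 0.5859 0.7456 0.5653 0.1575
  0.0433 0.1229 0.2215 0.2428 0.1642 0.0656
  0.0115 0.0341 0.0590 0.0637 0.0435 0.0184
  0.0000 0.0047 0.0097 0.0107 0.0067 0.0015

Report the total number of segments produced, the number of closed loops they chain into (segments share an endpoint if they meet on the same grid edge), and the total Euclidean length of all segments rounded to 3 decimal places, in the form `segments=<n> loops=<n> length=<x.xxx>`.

cell (1,1): code 0100 → (1.390,2.000)–(2.000,1.295)
cell (1,2): code 1100 → (1.326,3.000)–(1.390,2.000)
cell (1,3): code 1000 → (2.000,3.932)–(1.326,3.000)
cell (2,0): code 0100 → (2.922,1.000)–(3.000,0.975)
cell (2,1): code 1110 → (2.000,1.295)–(2.922,1.000)
cell (2,3): code 1101 → (2.059,4.000)–(2.000,3.932)
cell (2,4): code 1000 → (3.000,4.567)–(2.059,4.000)
cell (3,0): code 0010 → (3.000,0.975)–(3.059,1.000)
cell (3,1): code 0111 → (3.059,1.000)–(4.000,1.405)
cell (3,4): code 1001 → (4.000,4.371)–(3.000,4.567)
cell (4,1): code 0010 → (4.000,1.405)–(4.472,2.000)
cell (4,2): code 0011 → (4.472,2.000)–(4.660,3.000)
cell (4,3): code 0011 → (4.660,3.000)–(4.377,4.000)
cell (4,4): code 0001 → (4.377,4.000)–(4.000,4.371)
total: 14 segments, chained into 1 closed loop(s), length Σ = 10.775062

segments=14 loops=1 length=10.775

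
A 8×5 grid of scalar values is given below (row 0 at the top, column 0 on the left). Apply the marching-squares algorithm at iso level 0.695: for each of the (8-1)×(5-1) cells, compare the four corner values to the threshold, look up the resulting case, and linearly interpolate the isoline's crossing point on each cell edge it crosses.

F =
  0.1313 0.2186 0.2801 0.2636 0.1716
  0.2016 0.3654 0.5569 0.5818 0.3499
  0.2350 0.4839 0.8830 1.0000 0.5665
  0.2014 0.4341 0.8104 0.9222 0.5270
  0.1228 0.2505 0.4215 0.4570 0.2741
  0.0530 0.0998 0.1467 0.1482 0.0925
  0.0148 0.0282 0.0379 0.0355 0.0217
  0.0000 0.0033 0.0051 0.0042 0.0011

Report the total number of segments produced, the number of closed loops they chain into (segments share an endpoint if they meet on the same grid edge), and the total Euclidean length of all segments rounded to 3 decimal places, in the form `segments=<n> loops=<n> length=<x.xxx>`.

cell (1,1): code 0100 → (1.423,2.000)–(2.000,1.529)
cell (1,2): code 1100 → (1.271,3.000)–(1.423,2.000)
cell (1,3): code 1000 → (2.000,3.704)–(1.271,3.000)
cell (2,1): code 0110 → (2.000,1.529)–(3.000,1.693)
cell (2,3): code 1001 → (3.000,3.575)–(2.000,3.704)
cell (3,1): code 0010 → (3.000,1.693)–(3.297,2.000)
cell (3,2): code 0011 → (3.297,2.000)–(3.488,3.000)
cell (3,3): code 0001 → (3.488,3.000)–(3.000,3.575)
total: 8 segments, chained into 1 closed loop(s), length Σ = 6.990407

segments=8 loops=1 length=6.990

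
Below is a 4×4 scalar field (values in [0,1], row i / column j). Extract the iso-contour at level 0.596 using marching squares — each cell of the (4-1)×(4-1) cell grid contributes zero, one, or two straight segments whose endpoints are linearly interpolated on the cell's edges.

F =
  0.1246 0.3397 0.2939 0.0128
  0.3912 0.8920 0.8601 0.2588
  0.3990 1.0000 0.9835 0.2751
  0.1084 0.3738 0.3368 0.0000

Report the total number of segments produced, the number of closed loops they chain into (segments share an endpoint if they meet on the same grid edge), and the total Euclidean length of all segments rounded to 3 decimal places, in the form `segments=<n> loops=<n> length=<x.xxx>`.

segments=8 loops=1 length=7.194

cell (0,0): code 0100 → (0.464,1.000)–(1.000,0.409)
cell (0,1): code 1100 → (0.534,2.000)–(0.464,1.000)
cell (0,2): code 1000 → (1.000,2.439)–(0.534,2.000)
cell (1,0): code 0110 → (1.000,0.409)–(2.000,0.328)
cell (1,2): code 1001 → (2.000,2.547)–(1.000,2.439)
cell (2,0): code 0010 → (2.000,0.328)–(2.645,1.000)
cell (2,1): code 0011 → (2.645,1.000)–(2.599,2.000)
cell (2,2): code 0001 → (2.599,2.000)–(2.000,2.547)
total: 8 segments, chained into 1 closed loop(s), length Σ = 7.194141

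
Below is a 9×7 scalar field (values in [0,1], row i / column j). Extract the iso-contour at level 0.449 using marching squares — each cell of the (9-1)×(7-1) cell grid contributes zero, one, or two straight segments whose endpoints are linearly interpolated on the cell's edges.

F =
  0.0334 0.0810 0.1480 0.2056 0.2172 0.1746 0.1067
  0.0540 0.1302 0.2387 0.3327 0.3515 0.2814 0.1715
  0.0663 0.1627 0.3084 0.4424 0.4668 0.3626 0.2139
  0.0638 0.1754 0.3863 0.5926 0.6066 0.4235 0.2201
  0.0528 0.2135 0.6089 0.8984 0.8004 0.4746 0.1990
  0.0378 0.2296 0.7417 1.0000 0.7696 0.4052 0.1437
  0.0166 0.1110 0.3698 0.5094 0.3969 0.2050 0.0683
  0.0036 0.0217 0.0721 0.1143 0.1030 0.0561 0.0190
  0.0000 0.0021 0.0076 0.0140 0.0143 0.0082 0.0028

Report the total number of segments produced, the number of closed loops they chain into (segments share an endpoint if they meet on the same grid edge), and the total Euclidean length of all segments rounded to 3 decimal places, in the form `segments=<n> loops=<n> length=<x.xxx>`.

cell (1,3): code 0100 → (1.846,4.000)–(2.000,3.270)
cell (1,4): code 1000 → (2.000,4.171)–(1.846,4.000)
cell (2,2): code 0100 → (2.044,3.000)–(3.000,2.304)
cell (2,3): code 1110 → (2.000,3.270)–(2.044,3.000)
cell (2,4): code 1001 → (3.000,4.861)–(2.000,4.171)
cell (3,1): code 0100 → (3.282,2.000)–(4.000,1.596)
cell (3,2): code 1110 → (3.000,2.304)–(3.282,2.000)
cell (3,4): code 1101 → (3.499,5.000)–(3.000,4.861)
cell (3,5): code 1000 → (4.000,5.093)–(3.499,5.000)
cell (4,1): code 0110 → (4.000,1.596)–(5.000,1.428)
cell (4,4): code 1011 → (5.000,4.880)–(4.369,5.000)
cell (4,5): code 0001 → (4.369,5.000)–(4.000,5.093)
cell (5,1): code 0010 → (5.000,1.428)–(5.787,2.000)
cell (5,2): code 0111 → (5.787,2.000)–(6.000,2.567)
cell (5,3): code 1011 → (6.000,3.537)–(5.860,4.000)
cell (5,4): code 0001 → (5.860,4.000)–(5.000,4.880)
cell (6,2): code 0010 → (6.000,2.567)–(6.153,3.000)
cell (6,3): code 0001 → (6.153,3.000)–(6.000,3.537)
total: 18 segments, chained into 1 closed loop(s), length Σ = 12.260502

segments=18 loops=1 length=12.261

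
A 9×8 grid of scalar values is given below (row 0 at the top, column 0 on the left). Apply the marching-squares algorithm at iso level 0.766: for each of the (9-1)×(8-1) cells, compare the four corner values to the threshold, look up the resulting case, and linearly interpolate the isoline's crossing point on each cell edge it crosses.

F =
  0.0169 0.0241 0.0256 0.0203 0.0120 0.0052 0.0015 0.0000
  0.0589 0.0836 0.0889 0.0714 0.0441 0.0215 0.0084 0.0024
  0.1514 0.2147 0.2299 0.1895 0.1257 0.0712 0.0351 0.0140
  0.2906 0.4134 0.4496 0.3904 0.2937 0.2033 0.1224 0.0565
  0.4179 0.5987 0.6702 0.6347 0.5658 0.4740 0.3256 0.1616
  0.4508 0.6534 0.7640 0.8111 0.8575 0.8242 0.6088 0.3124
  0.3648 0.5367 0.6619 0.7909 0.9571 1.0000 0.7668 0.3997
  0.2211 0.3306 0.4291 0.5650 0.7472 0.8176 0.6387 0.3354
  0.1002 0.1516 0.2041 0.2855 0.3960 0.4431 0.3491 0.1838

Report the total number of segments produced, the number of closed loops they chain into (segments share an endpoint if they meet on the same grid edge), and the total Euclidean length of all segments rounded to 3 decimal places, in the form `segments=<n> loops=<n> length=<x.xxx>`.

segments=14 loops=1 length=9.898

cell (4,2): code 0100 → (4.744,3.000)–(5.000,2.042)
cell (4,3): code 1100 → (4.686,4.000)–(4.744,3.000)
cell (4,4): code 1100 → (4.834,5.000)–(4.686,4.000)
cell (4,5): code 1000 → (5.000,5.270)–(4.834,5.000)
cell (5,2): code 0110 → (5.000,2.042)–(6.000,2.807)
cell (5,5): code 1101 → (5.995,6.000)–(5.000,5.270)
cell (5,6): code 1000 → (6.000,6.002)–(5.995,6.000)
cell (6,2): code 0010 → (6.000,2.807)–(6.110,3.000)
cell (6,3): code 0011 → (6.110,3.000)–(6.910,4.000)
cell (6,4): code 0111 → (6.910,4.000)–(7.000,4.267)
cell (6,5): code 1011 → (7.000,5.288)–(6.006,6.000)
cell (6,6): code 0001 → (6.006,6.000)–(6.000,6.002)
cell (7,4): code 0010 → (7.000,4.267)–(7.138,5.000)
cell (7,5): code 0001 → (7.138,5.000)–(7.000,5.288)
total: 14 segments, chained into 1 closed loop(s), length Σ = 9.897971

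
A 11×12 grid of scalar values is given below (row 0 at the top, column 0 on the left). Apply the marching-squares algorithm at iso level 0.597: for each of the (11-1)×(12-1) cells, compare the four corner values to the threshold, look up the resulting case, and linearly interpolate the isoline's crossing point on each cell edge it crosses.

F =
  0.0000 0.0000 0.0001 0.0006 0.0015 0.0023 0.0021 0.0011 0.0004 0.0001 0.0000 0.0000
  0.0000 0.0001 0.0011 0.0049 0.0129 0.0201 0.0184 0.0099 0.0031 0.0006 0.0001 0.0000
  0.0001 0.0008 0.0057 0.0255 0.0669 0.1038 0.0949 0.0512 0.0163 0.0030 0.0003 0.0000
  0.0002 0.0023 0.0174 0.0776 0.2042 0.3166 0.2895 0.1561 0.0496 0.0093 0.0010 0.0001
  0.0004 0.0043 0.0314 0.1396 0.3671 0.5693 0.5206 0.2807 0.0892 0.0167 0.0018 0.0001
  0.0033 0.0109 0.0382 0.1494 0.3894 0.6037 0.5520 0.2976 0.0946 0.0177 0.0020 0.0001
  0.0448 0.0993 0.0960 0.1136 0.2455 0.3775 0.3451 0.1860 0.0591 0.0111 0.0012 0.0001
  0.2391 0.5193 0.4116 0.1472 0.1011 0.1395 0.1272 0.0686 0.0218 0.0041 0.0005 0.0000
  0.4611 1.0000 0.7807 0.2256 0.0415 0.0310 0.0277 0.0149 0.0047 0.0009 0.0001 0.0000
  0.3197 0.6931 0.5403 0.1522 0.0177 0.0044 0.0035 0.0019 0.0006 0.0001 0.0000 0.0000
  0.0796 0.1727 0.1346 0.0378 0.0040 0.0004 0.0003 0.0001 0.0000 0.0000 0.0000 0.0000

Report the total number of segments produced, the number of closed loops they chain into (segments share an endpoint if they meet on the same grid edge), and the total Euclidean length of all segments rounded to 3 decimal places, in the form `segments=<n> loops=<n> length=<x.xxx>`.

segments=12 loops=2 length=6.743

cell (4,4): code 0100 → (4.805,5.000)–(5.000,4.969)
cell (4,5): code 1000 → (5.000,5.130)–(4.805,5.000)
cell (5,4): code 0010 → (5.000,4.969)–(5.030,5.000)
cell (5,5): code 0001 → (5.030,5.000)–(5.000,5.130)
cell (7,0): code 0100 → (7.162,1.000)–(8.000,0.252)
cell (7,1): code 1100 → (7.502,2.000)–(7.162,1.000)
cell (7,2): code 1000 → (8.000,2.331)–(7.502,2.000)
cell (8,0): code 0110 → (8.000,0.252)–(9.000,0.743)
cell (8,1): code 1011 → (9.000,1.629)–(8.764,2.000)
cell (8,2): code 0001 → (8.764,2.000)–(8.000,2.331)
cell (9,0): code 0010 → (9.000,0.743)–(9.185,1.000)
cell (9,1): code 0001 → (9.185,1.000)–(9.000,1.629)
total: 12 segments, chained into 2 closed loop(s), length Σ = 6.743189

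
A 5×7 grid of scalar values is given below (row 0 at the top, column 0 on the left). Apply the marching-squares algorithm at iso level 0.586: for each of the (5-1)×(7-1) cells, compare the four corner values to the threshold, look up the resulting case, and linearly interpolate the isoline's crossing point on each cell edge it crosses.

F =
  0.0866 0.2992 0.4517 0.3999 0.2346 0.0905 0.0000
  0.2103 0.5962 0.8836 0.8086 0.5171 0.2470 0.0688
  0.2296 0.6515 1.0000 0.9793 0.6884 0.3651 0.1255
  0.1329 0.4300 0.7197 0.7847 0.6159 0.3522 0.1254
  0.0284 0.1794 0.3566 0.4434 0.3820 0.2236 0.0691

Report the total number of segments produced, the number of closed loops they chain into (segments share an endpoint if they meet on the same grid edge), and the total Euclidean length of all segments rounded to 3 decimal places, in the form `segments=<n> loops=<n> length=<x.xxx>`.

segments=14 loops=1 length=10.462

cell (0,0): code 0100 → (0.966,1.000)–(1.000,0.974)
cell (0,1): code 1100 → (0.311,2.000)–(0.966,1.000)
cell (0,2): code 1100 → (0.455,3.000)–(0.311,2.000)
cell (0,3): code 1000 → (1.000,3.764)–(0.455,3.000)
cell (1,0): code 0110 → (1.000,0.974)–(2.000,0.845)
cell (1,3): code 1101 → (1.402,4.000)–(1.000,3.764)
cell (1,4): code 1000 → (2.000,4.317)–(1.402,4.000)
cell (2,0): code 0010 → (2.000,0.845)–(2.296,1.000)
cell (2,1): code 0111 → (2.296,1.000)–(3.000,1.538)
cell (2,4): code 1001 → (3.000,4.113)–(2.000,4.317)
cell (3,1): code 0010 → (3.000,1.538)–(3.368,2.000)
cell (3,2): code 0011 → (3.368,2.000)–(3.582,3.000)
cell (3,3): code 0011 → (3.582,3.000)–(3.128,4.000)
cell (3,4): code 0001 → (3.128,4.000)–(3.000,4.113)
total: 14 segments, chained into 1 closed loop(s), length Σ = 10.461540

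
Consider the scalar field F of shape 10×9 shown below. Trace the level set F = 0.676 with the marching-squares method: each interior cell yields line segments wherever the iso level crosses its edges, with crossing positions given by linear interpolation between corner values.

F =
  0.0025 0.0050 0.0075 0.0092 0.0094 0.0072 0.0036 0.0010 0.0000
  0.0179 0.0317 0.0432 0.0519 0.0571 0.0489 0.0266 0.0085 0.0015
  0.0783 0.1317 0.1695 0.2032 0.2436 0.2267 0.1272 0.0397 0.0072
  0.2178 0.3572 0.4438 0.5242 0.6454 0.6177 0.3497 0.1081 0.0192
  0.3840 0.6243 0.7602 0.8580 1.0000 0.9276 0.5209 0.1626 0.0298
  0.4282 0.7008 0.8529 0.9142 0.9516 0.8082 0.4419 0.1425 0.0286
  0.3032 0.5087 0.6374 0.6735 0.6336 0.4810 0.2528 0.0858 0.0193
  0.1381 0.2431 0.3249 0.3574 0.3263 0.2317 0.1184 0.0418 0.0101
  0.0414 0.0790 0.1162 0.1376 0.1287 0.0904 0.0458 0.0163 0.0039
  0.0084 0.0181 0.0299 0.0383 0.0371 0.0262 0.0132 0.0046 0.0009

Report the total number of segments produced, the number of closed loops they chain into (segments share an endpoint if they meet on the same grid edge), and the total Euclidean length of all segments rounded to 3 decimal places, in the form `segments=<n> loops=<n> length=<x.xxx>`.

segments=14 loops=1 length=11.988

cell (3,1): code 0100 → (3.734,2.000)–(4.000,1.380)
cell (3,2): code 1100 → (3.455,3.000)–(3.734,2.000)
cell (3,3): code 1100 → (3.086,4.000)–(3.455,3.000)
cell (3,4): code 1100 → (3.188,5.000)–(3.086,4.000)
cell (3,5): code 1000 → (4.000,5.619)–(3.188,5.000)
cell (4,0): code 0100 → (4.676,1.000)–(5.000,0.909)
cell (4,1): code 1110 → (4.000,1.380)–(4.676,1.000)
cell (4,5): code 1001 → (5.000,5.361)–(4.000,5.619)
cell (5,0): code 0010 → (5.000,0.909)–(5.129,1.000)
cell (5,1): code 0011 → (5.129,1.000)–(5.821,2.000)
cell (5,2): code 0011 → (5.821,2.000)–(5.990,3.000)
cell (5,3): code 0011 → (5.990,3.000)–(5.867,4.000)
cell (5,4): code 0011 → (5.867,4.000)–(5.404,5.000)
cell (5,5): code 0001 → (5.404,5.000)–(5.000,5.361)
total: 14 segments, chained into 1 closed loop(s), length Σ = 11.988202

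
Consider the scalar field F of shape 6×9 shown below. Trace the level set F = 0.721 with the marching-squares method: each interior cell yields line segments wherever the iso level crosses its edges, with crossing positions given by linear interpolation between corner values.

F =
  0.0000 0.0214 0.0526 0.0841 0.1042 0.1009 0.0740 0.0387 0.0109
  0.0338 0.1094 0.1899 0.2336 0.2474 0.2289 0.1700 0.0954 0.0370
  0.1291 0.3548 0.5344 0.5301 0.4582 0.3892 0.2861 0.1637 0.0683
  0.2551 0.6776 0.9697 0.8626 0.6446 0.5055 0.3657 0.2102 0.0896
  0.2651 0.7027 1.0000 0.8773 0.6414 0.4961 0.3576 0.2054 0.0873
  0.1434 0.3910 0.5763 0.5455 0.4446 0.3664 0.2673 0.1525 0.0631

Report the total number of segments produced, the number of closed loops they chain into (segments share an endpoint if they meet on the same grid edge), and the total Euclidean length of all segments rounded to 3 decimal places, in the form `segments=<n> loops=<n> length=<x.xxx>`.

segments=8 loops=1 length=7.793

cell (2,1): code 0100 → (2.429,2.000)–(3.000,1.149)
cell (2,2): code 1100 → (2.574,3.000)–(2.429,2.000)
cell (2,3): code 1000 → (3.000,3.650)–(2.574,3.000)
cell (3,1): code 0110 → (3.000,1.149)–(4.000,1.062)
cell (3,3): code 1001 → (4.000,3.663)–(3.000,3.650)
cell (4,1): code 0010 → (4.000,1.062)–(4.658,2.000)
cell (4,2): code 0011 → (4.658,2.000)–(4.471,3.000)
cell (4,3): code 0001 → (4.471,3.000)–(4.000,3.663)
total: 8 segments, chained into 1 closed loop(s), length Σ = 7.793228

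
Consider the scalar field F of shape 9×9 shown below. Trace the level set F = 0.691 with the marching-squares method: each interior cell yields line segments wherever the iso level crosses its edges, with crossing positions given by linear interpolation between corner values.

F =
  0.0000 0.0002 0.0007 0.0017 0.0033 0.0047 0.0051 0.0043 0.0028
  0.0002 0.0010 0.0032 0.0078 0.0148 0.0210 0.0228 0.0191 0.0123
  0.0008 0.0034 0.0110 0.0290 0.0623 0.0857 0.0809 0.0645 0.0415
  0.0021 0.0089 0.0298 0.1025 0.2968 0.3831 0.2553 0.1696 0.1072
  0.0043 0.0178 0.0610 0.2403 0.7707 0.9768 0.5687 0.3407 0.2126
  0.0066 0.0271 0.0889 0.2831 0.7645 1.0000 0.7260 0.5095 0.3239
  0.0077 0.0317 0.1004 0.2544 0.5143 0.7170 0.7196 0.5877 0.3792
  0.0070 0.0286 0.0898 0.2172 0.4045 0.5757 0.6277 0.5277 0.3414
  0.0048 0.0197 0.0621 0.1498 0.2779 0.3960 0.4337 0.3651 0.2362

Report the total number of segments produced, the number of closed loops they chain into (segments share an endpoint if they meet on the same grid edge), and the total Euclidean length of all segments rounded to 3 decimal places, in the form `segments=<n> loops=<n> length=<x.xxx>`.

segments=12 loops=1 length=8.298

cell (3,3): code 0100 → (3.832,4.000)–(4.000,3.850)
cell (3,4): code 1100 → (3.519,5.000)–(3.832,4.000)
cell (3,5): code 1000 → (4.000,5.700)–(3.519,5.000)
cell (4,3): code 0110 → (4.000,3.850)–(5.000,3.847)
cell (4,5): code 1101 → (4.777,6.000)–(4.000,5.700)
cell (4,6): code 1000 → (5.000,6.162)–(4.777,6.000)
cell (5,3): code 0010 → (5.000,3.847)–(5.294,4.000)
cell (5,4): code 0111 → (5.294,4.000)–(6.000,4.872)
cell (5,6): code 1001 → (6.000,6.217)–(5.000,6.162)
cell (6,4): code 0010 → (6.000,4.872)–(6.184,5.000)
cell (6,5): code 0011 → (6.184,5.000)–(6.311,6.000)
cell (6,6): code 0001 → (6.311,6.000)–(6.000,6.217)
total: 12 segments, chained into 1 closed loop(s), length Σ = 8.297690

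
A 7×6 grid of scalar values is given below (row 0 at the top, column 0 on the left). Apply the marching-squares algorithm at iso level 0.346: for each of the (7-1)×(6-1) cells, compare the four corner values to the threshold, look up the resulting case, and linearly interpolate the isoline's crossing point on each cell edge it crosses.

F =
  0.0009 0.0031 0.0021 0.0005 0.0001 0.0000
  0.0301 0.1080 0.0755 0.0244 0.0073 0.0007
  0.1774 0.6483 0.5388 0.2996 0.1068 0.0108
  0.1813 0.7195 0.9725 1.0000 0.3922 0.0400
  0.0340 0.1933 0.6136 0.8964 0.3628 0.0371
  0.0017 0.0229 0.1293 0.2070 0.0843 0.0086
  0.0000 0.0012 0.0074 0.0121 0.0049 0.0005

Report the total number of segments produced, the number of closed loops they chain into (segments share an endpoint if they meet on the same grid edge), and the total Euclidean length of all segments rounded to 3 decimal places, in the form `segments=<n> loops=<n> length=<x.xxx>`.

cell (1,0): code 0100 → (1.440,1.000)–(2.000,0.358)
cell (1,1): code 1100 → (1.584,2.000)–(1.440,1.000)
cell (1,2): code 1000 → (2.000,2.806)–(1.584,2.000)
cell (2,0): code 0110 → (2.000,0.358)–(3.000,0.306)
cell (2,2): code 1101 → (2.066,3.000)–(2.000,2.806)
cell (2,3): code 1100 → (2.838,4.000)–(2.066,3.000)
cell (2,4): code 1000 → (3.000,4.131)–(2.838,4.000)
cell (3,0): code 0010 → (3.000,0.306)–(3.710,1.000)
cell (3,1): code 0111 → (3.710,1.000)–(4.000,1.363)
cell (3,4): code 1001 → (4.000,4.052)–(3.000,4.131)
cell (4,1): code 0010 → (4.000,1.363)–(4.553,2.000)
cell (4,2): code 0011 → (4.553,2.000)–(4.798,3.000)
cell (4,3): code 0011 → (4.798,3.000)–(4.060,4.000)
cell (4,4): code 0001 → (4.060,4.000)–(4.000,4.052)
total: 14 segments, chained into 1 closed loop(s), length Σ = 11.102691

segments=14 loops=1 length=11.103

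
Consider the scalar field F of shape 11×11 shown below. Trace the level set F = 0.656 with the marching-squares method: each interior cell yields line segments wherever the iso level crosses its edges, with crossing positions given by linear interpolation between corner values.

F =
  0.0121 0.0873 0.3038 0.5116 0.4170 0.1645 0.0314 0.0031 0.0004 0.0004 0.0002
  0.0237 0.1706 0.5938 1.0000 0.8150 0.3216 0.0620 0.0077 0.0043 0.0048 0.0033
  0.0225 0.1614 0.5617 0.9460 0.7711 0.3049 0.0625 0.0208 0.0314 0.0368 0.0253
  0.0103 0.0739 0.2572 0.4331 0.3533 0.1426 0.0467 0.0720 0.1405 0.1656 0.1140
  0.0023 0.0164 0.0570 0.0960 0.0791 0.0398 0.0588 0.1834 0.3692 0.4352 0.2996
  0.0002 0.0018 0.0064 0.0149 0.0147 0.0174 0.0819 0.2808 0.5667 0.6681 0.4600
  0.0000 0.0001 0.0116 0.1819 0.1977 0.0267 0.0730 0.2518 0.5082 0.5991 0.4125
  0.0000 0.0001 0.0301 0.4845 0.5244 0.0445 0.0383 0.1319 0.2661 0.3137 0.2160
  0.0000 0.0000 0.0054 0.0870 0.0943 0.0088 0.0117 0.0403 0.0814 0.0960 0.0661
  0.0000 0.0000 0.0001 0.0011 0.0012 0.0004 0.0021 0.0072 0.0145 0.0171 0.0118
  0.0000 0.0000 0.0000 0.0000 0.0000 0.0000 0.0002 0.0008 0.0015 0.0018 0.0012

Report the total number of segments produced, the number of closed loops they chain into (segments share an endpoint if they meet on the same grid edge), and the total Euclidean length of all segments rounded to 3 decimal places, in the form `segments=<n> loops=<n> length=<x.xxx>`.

cell (0,2): code 0100 → (0.296,3.000)–(1.000,2.153)
cell (0,3): code 1100 → (0.601,4.000)–(0.296,3.000)
cell (0,4): code 1000 → (1.000,4.322)–(0.601,4.000)
cell (1,2): code 0110 → (1.000,2.153)–(2.000,2.245)
cell (1,4): code 1001 → (2.000,4.247)–(1.000,4.322)
cell (2,2): code 0010 → (2.000,2.245)–(2.565,3.000)
cell (2,3): code 0011 → (2.565,3.000)–(2.275,4.000)
cell (2,4): code 0001 → (2.275,4.000)–(2.000,4.247)
cell (4,8): code 0100 → (4.948,9.000)–(5.000,8.881)
cell (4,9): code 1000 → (5.000,9.058)–(4.948,9.000)
cell (5,8): code 0010 → (5.000,8.881)–(5.175,9.000)
cell (5,9): code 0001 → (5.175,9.000)–(5.000,9.058)
total: 12 segments, chained into 2 closed loop(s), length Σ = 7.626319

segments=12 loops=2 length=7.626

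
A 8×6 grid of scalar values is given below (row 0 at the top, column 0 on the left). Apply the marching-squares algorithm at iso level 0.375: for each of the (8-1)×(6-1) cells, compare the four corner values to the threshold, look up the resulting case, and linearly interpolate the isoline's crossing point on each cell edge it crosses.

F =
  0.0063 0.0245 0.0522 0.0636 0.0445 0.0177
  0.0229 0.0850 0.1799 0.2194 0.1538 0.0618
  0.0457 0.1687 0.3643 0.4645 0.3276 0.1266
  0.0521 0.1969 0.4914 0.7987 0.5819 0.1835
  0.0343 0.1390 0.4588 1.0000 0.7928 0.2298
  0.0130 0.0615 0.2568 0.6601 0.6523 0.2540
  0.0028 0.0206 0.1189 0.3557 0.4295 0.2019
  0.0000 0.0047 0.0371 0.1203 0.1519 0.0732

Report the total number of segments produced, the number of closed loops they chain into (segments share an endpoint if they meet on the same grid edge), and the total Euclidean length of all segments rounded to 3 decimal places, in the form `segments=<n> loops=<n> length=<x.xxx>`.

segments=16 loops=1 length=12.001

cell (1,2): code 0100 → (1.635,3.000)–(2.000,2.107)
cell (1,3): code 1000 → (2.000,3.654)–(1.635,3.000)
cell (2,1): code 0100 → (2.084,2.000)–(3.000,1.605)
cell (2,2): code 1110 → (2.000,2.107)–(2.084,2.000)
cell (2,3): code 1101 → (2.186,4.000)–(2.000,3.654)
cell (2,4): code 1000 → (3.000,4.519)–(2.186,4.000)
cell (3,1): code 0110 → (3.000,1.605)–(4.000,1.738)
cell (3,4): code 1001 → (4.000,4.742)–(3.000,4.519)
cell (4,1): code 0010 → (4.000,1.738)–(4.415,2.000)
cell (4,2): code 0111 → (4.415,2.000)–(5.000,2.293)
cell (4,4): code 1001 → (5.000,4.696)–(4.000,4.742)
cell (5,2): code 0010 → (5.000,2.293)–(5.937,3.000)
cell (5,3): code 0111 → (5.937,3.000)–(6.000,3.262)
cell (5,4): code 1001 → (6.000,4.239)–(5.000,4.696)
cell (6,3): code 0010 → (6.000,3.262)–(6.196,4.000)
cell (6,4): code 0001 → (6.196,4.000)–(6.000,4.239)
total: 16 segments, chained into 1 closed loop(s), length Σ = 12.000894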